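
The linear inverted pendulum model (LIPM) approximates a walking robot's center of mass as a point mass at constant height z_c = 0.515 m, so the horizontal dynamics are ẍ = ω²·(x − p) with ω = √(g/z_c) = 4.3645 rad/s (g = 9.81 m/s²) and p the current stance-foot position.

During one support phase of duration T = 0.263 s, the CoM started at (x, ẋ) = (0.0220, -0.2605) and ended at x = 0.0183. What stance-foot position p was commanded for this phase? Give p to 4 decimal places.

p = -0.0881

ωT = 4.3645·0.263 = 1.147863; cosh(ωT) = 1.734383, sinh(ωT) = 1.417069
x(T) = p + (x₀−p)·cosh(ωT) + (ẋ₀/ω)·sinh(ωT) ⇒ p·(1 − cosh) = x(T) − x₀·cosh − (ẋ₀/ω)·sinh
numerator   = 0.0183 − (0.0220)·1.734383 − (-0.2605/4.3645)·1.417069 = 0.064723
denominator = 1 − 1.734383 = -0.734383
p = 0.064723 / -0.734383 = -0.0881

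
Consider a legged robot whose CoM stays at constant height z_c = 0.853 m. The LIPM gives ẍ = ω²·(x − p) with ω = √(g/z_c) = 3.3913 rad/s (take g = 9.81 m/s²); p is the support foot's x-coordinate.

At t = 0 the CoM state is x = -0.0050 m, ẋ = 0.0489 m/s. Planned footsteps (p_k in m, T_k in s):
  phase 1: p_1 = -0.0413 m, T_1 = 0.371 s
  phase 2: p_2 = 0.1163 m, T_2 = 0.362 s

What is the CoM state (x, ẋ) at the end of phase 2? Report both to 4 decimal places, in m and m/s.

phase 1: p=-0.0413, T=0.371, ωT=1.258172, cosh=1.901578, sinh=1.617406; start (x,ẋ)=(-0.005000, 0.048900) → end (x,ẋ)=(0.051049, 0.292097)
phase 2: p=0.1163, T=0.362, ωT=1.227651, cosh=1.853091, sinh=1.560111; start (x,ẋ)=(0.051049, 0.292097) → end (x,ẋ)=(0.129758, 0.196052)

x = 0.1298, ẋ = 0.1961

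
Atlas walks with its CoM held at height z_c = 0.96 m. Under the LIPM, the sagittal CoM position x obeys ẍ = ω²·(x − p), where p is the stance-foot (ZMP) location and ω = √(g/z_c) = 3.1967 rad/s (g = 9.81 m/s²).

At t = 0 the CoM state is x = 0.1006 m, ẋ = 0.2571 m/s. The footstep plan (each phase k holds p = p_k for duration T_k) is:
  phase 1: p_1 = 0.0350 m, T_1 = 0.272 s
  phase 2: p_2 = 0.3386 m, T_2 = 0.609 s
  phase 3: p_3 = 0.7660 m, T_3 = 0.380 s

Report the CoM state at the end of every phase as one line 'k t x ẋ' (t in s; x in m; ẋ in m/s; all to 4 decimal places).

phase 1: p=0.0350, T=0.272, ωT=0.869502, cosh=1.402442, sinh=0.983282; start (x,ẋ)=(0.100600, 0.257100) → end (x,ẋ)=(0.206082, 0.566765)
phase 2: p=0.3386, T=0.609, ωT=1.946790, cosh=3.574448, sinh=3.431716; start (x,ẋ)=(0.206082, 0.566765) → end (x,ẋ)=(0.473355, 0.572132)
phase 3: p=0.7660, T=0.380, ωT=1.214746, cosh=1.833112, sinh=1.536326; start (x,ẋ)=(0.473355, 0.572132) → end (x,ẋ)=(0.504515, -0.388448)

1 0.2720 0.2061 0.5668
2 0.8810 0.4734 0.5721
3 1.2610 0.5045 -0.3884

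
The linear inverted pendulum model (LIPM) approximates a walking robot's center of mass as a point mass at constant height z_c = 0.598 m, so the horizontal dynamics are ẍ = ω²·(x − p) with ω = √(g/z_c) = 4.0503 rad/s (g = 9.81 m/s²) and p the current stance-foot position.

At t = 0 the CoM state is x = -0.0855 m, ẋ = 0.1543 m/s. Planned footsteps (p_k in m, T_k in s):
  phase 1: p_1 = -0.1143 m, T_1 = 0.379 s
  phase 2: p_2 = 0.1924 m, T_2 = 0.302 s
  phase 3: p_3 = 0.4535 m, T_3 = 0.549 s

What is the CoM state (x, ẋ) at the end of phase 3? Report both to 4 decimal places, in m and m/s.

phase 1: p=-0.1143, T=0.379, ωT=1.535064, cosh=2.428532, sinh=2.213090; start (x,ẋ)=(-0.085500, 0.154300) → end (x,ẋ)=(0.039951, 0.632876)
phase 2: p=0.1924, T=0.302, ωT=1.223191, cosh=1.846151, sinh=1.551861; start (x,ẋ)=(0.039951, 0.632876) → end (x,ẋ)=(0.153442, 0.210169)
phase 3: p=0.4535, T=0.549, ωT=2.223615, cosh=4.674445, sinh=4.566228; start (x,ẋ)=(0.153442, 0.210169) → end (x,ẋ)=(-0.712165, -4.567030)

x = -0.7122, ẋ = -4.5670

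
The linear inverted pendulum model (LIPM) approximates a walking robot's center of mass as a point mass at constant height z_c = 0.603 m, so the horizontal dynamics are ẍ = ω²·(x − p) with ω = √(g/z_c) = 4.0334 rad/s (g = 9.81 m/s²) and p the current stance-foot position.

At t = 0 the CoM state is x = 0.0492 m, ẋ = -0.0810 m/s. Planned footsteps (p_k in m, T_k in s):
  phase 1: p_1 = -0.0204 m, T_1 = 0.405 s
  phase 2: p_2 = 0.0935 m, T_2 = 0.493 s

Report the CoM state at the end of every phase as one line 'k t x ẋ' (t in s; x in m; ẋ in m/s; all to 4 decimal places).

phase 1: p=-0.0204, T=0.405, ωT=1.633527, cosh=2.658574, sinh=2.463334; start (x,ẋ)=(0.049200, -0.081000) → end (x,ẋ)=(0.115167, 0.476174)
phase 2: p=0.0935, T=0.493, ωT=1.988466, cosh=3.720614, sinh=3.583708; start (x,ẋ)=(0.115167, 0.476174) → end (x,ẋ)=(0.597200, 2.084850)

1 0.4050 0.1152 0.4762
2 0.8980 0.5972 2.0849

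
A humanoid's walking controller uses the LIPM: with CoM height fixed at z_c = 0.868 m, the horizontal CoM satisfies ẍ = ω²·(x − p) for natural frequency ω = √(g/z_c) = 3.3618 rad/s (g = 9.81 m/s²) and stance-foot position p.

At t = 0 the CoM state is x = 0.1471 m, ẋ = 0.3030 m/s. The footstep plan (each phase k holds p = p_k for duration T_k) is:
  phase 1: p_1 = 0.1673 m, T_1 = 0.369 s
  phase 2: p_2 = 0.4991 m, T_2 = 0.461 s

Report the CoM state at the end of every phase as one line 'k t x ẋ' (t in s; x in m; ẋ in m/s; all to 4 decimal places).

phase 1: p=0.1673, T=0.369, ωT=1.240504, cosh=1.873297, sinh=1.584059; start (x,ẋ)=(0.147100, 0.303000) → end (x,ẋ)=(0.272231, 0.460038)
phase 2: p=0.4991, T=0.461, ωT=1.549790, cosh=2.461386, sinh=2.249094; start (x,ẋ)=(0.272231, 0.460038) → end (x,ẋ)=(0.248460, -0.583025)

1 0.3690 0.2722 0.4600
2 0.8300 0.2485 -0.5830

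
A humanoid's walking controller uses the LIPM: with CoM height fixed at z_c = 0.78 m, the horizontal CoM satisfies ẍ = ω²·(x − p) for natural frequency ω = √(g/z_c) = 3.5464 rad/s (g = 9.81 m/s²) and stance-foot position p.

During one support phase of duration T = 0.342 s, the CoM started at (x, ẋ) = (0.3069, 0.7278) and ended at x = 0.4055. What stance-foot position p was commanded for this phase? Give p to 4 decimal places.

ωT = 3.5464·0.342 = 1.212869; cosh(ωT) = 1.830231, sinh(ωT) = 1.532888
x(T) = p + (x₀−p)·cosh(ωT) + (ẋ₀/ω)·sinh(ωT) ⇒ p·(1 − cosh) = x(T) − x₀·cosh − (ẋ₀/ω)·sinh
numerator   = 0.4055 − (0.3069)·1.830231 − (0.7278/3.5464)·1.532888 = -0.470781
denominator = 1 − 1.830231 = -0.830231
p = -0.470781 / -0.830231 = 0.5670

p = 0.5670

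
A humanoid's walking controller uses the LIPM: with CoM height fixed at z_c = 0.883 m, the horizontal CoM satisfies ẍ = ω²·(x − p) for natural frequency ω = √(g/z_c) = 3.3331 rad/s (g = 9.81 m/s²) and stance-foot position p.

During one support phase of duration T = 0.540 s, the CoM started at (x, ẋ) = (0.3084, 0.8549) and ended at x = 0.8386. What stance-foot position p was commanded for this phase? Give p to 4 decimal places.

p = 0.4149

ωT = 3.3331·0.540 = 1.799874; cosh(ωT) = 3.107102, sinh(ωT) = 2.941783
x(T) = p + (x₀−p)·cosh(ωT) + (ẋ₀/ω)·sinh(ωT) ⇒ p·(1 − cosh) = x(T) − x₀·cosh − (ẋ₀/ω)·sinh
numerator   = 0.8386 − (0.3084)·3.107102 − (0.8549/3.3331)·2.941783 = -0.874162
denominator = 1 − 3.107102 = -2.107102
p = -0.874162 / -2.107102 = 0.4149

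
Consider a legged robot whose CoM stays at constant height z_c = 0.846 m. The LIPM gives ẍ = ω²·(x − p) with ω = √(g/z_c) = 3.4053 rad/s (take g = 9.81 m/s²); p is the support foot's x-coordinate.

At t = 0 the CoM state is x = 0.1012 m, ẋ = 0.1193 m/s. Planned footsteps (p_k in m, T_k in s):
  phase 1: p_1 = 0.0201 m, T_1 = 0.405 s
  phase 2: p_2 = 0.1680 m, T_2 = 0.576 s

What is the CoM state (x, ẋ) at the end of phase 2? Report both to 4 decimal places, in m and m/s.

x = 1.2722, ẋ = 3.8255

phase 1: p=0.0201, T=0.405, ωT=1.379147, cosh=2.111652, sinh=1.859859; start (x,ẋ)=(0.101200, 0.119300) → end (x,ẋ)=(0.256513, 0.765557)
phase 2: p=0.1680, T=0.576, ωT=1.961453, cosh=3.625151, sinh=3.484497; start (x,ẋ)=(0.256513, 0.765557) → end (x,ẋ)=(1.272233, 3.825528)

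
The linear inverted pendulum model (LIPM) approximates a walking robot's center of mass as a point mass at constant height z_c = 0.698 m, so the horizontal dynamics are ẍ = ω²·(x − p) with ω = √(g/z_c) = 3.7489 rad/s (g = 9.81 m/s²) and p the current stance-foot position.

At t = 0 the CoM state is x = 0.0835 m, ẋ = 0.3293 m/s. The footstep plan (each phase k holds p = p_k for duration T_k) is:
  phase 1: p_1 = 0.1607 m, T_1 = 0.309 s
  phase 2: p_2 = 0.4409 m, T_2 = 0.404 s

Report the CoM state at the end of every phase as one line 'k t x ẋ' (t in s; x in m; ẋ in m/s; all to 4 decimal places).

1 0.3090 0.1517 0.1606
2 0.7130 -0.1557 -1.9627

phase 1: p=0.1607, T=0.309, ωT=1.158410, cosh=1.749425, sinh=1.435440; start (x,ẋ)=(0.083500, 0.329300) → end (x,ẋ)=(0.151732, 0.160648)
phase 2: p=0.4409, T=0.404, ωT=1.514556, cosh=2.383653, sinh=2.163747; start (x,ẋ)=(0.151732, 0.160648) → end (x,ẋ)=(-0.155655, -1.962706)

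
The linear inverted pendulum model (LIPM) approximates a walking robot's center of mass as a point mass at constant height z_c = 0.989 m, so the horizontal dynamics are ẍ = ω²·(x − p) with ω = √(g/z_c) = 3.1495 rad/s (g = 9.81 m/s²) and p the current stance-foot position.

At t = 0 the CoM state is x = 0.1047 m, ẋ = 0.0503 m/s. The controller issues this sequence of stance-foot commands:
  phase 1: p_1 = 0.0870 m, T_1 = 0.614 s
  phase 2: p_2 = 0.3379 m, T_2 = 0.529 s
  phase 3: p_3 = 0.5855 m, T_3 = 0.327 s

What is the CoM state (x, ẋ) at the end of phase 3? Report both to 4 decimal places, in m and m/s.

x = 0.0524, ẋ = -1.3473

phase 1: p=0.0870, T=0.614, ωT=1.933793, cosh=3.530145, sinh=3.385547; start (x,ẋ)=(0.104700, 0.050300) → end (x,ẋ)=(0.203553, 0.366297)
phase 2: p=0.3379, T=0.529, ωT=1.666086, cosh=2.740200, sinh=2.551214; start (x,ẋ)=(0.203553, 0.366297) → end (x,ẋ)=(0.266478, -0.075753)
phase 3: p=0.5855, T=0.327, ωT=1.029887, cosh=1.578898, sinh=1.221850; start (x,ẋ)=(0.266478, -0.075753) → end (x,ẋ)=(0.052409, -1.347271)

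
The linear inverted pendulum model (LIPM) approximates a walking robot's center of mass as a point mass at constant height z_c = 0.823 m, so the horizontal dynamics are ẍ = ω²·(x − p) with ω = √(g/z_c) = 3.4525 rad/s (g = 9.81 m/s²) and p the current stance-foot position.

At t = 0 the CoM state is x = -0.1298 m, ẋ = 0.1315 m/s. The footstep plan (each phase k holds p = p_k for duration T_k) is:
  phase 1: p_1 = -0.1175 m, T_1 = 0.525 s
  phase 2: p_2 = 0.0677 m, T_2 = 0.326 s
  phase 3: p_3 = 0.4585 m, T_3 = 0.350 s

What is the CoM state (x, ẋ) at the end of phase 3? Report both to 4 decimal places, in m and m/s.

x = -0.4039, ẋ = -2.5096

phase 1: p=-0.1175, T=0.525, ωT=1.812563, cosh=3.144680, sinh=2.981445; start (x,ẋ)=(-0.129800, 0.131500) → end (x,ẋ)=(-0.042621, 0.286916)
phase 2: p=0.0677, T=0.326, ωT=1.125515, cosh=1.703144, sinh=1.378659; start (x,ẋ)=(-0.042621, 0.286916) → end (x,ẋ)=(-0.005621, -0.036450)
phase 3: p=0.4585, T=0.350, ωT=1.208375, cosh=1.823361, sinh=1.524679; start (x,ẋ)=(-0.005621, -0.036450) → end (x,ẋ)=(-0.403857, -2.509573)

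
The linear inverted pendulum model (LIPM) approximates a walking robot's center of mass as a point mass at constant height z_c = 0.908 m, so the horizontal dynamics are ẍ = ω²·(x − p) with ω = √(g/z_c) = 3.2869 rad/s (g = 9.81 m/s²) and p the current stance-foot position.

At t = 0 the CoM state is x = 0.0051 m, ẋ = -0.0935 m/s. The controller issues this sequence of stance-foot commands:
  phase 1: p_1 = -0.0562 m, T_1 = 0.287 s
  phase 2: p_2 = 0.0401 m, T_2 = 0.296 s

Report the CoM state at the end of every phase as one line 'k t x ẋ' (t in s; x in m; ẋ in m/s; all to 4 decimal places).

1 0.2870 0.0035 0.0813
2 0.5830 0.0127 -0.0137

phase 1: p=-0.0562, T=0.287, ωT=0.943340, cosh=1.478936, sinh=1.089611; start (x,ẋ)=(0.005100, -0.093500) → end (x,ẋ)=(0.003463, 0.081262)
phase 2: p=0.0401, T=0.296, ωT=0.972922, cosh=1.511821, sinh=1.133844; start (x,ẋ)=(0.003463, 0.081262) → end (x,ẋ)=(0.012744, -0.013685)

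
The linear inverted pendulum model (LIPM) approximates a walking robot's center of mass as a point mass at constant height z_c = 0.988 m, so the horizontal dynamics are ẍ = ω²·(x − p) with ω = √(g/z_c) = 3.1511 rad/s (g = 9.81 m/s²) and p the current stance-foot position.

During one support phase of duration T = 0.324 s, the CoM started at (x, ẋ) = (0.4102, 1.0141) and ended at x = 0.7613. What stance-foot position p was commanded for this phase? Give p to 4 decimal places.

p = 0.4764

ωT = 3.1511·0.324 = 1.020956; cosh(ωT) = 1.568049, sinh(ωT) = 1.207799
x(T) = p + (x₀−p)·cosh(ωT) + (ẋ₀/ω)·sinh(ωT) ⇒ p·(1 − cosh) = x(T) − x₀·cosh − (ẋ₀/ω)·sinh
numerator   = 0.7613 − (0.4102)·1.568049 − (1.0141/3.1511)·1.207799 = -0.270613
denominator = 1 − 1.568049 = -0.568049
p = -0.270613 / -0.568049 = 0.4764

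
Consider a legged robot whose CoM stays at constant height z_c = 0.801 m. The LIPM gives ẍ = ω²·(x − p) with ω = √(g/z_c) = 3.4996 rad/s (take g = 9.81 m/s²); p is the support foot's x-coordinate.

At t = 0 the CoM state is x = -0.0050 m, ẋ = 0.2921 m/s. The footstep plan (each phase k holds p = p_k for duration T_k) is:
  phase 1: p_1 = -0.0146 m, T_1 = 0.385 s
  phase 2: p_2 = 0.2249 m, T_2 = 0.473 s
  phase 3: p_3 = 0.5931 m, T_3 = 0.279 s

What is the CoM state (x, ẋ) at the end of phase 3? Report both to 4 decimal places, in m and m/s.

phase 1: p=-0.0146, T=0.385, ωT=1.347346, cosh=2.053565, sinh=1.793636; start (x,ẋ)=(-0.005000, 0.292100) → end (x,ẋ)=(0.154823, 0.660106)
phase 2: p=0.2249, T=0.473, ωT=1.655311, cosh=2.712870, sinh=2.521837; start (x,ẋ)=(0.154823, 0.660106) → end (x,ẋ)=(0.510467, 1.172323)
phase 3: p=0.5931, T=0.279, ωT=0.976388, cosh=1.515760, sinh=1.139091; start (x,ẋ)=(0.510467, 1.172323) → end (x,ẋ)=(0.849430, 1.447556)

x = 0.8494, ẋ = 1.4476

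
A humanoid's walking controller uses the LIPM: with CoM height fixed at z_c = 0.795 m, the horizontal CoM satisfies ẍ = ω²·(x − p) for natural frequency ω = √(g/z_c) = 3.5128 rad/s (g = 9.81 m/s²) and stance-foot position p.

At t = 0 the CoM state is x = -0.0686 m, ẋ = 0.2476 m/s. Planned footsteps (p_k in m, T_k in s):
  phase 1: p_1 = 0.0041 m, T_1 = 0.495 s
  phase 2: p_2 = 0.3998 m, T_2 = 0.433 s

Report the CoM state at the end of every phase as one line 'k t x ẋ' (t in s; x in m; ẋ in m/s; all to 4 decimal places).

phase 1: p=0.0041, T=0.495, ωT=1.738836, cosh=2.933220, sinh=2.757495; start (x,ẋ)=(-0.068600, 0.247600) → end (x,ẋ)=(-0.014783, 0.022055)
phase 2: p=0.3998, T=0.433, ωT=1.521042, cosh=2.397739, sinh=2.179255; start (x,ẋ)=(-0.014783, 0.022055) → end (x,ẋ)=(-0.580579, -3.120869)

1 0.4950 -0.0148 0.0221
2 0.9280 -0.5806 -3.1209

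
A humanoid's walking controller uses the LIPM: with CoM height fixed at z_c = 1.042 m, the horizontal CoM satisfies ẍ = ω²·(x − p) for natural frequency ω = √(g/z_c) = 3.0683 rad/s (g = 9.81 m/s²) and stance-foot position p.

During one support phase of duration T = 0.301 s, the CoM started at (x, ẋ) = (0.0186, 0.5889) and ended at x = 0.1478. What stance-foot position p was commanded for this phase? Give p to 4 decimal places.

p = 0.1811

ωT = 3.0683·0.301 = 0.923558; cosh(ωT) = 1.457669, sinh(ωT) = 1.060566
x(T) = p + (x₀−p)·cosh(ωT) + (ẋ₀/ω)·sinh(ωT) ⇒ p·(1 − cosh) = x(T) − x₀·cosh − (ẋ₀/ω)·sinh
numerator   = 0.1478 − (0.0186)·1.457669 − (0.5889/3.0683)·1.060566 = -0.082867
denominator = 1 − 1.457669 = -0.457669
p = -0.082867 / -0.457669 = 0.1811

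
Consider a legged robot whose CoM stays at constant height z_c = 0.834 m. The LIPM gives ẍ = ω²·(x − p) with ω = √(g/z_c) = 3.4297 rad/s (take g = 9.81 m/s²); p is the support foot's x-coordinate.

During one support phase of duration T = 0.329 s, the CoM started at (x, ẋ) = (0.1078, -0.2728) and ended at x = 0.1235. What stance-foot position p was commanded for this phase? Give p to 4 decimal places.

ωT = 3.4297·0.329 = 1.128371; cosh(ωT) = 1.707089, sinh(ωT) = 1.383529
x(T) = p + (x₀−p)·cosh(ωT) + (ẋ₀/ω)·sinh(ωT) ⇒ p·(1 − cosh) = x(T) − x₀·cosh − (ẋ₀/ω)·sinh
numerator   = 0.1235 − (0.1078)·1.707089 − (-0.2728/3.4297)·1.383529 = 0.049522
denominator = 1 − 1.707089 = -0.707089
p = 0.049522 / -0.707089 = -0.0700

p = -0.0700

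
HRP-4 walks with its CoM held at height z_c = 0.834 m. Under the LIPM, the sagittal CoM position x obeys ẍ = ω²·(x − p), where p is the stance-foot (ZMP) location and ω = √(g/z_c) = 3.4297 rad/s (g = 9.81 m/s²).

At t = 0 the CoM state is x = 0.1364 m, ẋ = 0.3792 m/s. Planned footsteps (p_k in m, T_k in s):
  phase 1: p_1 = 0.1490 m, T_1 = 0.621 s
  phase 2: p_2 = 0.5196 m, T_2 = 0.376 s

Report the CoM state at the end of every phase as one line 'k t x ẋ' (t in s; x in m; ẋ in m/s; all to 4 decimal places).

phase 1: p=0.1490, T=0.621, ωT=2.129844, cosh=4.266204, sinh=4.147348; start (x,ẋ)=(0.136400, 0.379200) → end (x,ẋ)=(0.553792, 1.438520)
phase 2: p=0.5196, T=0.376, ωT=1.289567, cosh=1.953302, sinh=1.677912; start (x,ẋ)=(0.553792, 1.438520) → end (x,ẋ)=(1.290154, 3.006628)

1 0.6210 0.5538 1.4385
2 0.9970 1.2902 3.0066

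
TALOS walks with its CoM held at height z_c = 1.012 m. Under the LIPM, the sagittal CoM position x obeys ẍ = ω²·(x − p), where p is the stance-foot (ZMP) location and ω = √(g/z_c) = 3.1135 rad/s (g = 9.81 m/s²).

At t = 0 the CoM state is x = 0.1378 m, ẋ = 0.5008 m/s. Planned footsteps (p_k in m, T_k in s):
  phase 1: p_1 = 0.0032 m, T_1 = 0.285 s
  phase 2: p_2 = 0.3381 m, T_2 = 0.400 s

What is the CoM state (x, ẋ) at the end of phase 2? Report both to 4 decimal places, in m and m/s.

x = 0.9531, ẋ = 2.2245

phase 1: p=0.0032, T=0.285, ωT=0.887347, cosh=1.420213, sinh=1.008466; start (x,ẋ)=(0.137800, 0.500800) → end (x,ẋ)=(0.356570, 1.133868)
phase 2: p=0.3381, T=0.400, ωT=1.245400, cosh=1.881075, sinh=1.593249; start (x,ẋ)=(0.356570, 1.133868) → end (x,ẋ)=(0.953070, 2.224514)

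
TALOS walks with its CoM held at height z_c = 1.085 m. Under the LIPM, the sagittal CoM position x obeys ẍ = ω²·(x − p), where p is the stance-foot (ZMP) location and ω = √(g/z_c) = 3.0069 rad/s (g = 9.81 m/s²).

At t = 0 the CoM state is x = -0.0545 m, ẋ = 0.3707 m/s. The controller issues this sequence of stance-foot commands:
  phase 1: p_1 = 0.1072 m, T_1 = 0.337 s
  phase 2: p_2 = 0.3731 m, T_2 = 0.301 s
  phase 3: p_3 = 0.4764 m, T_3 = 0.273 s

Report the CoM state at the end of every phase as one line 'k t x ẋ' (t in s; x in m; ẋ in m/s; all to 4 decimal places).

1 0.3370 0.0026 -0.0036
2 0.6380 -0.1611 -1.1570
3 0.9110 -0.7407 -3.3255

phase 1: p=0.1072, T=0.337, ωT=1.013325, cosh=1.558878, sinh=1.195868; start (x,ẋ)=(-0.054500, 0.370700) → end (x,ẋ)=(0.002560, -0.003574)
phase 2: p=0.3731, T=0.301, ωT=0.905077, cosh=1.438316, sinh=1.033806; start (x,ẋ)=(0.002560, -0.003574) → end (x,ẋ)=(-0.161083, -1.156983)
phase 3: p=0.4764, T=0.273, ωT=0.820884, cosh=1.356275, sinh=0.916232; start (x,ẋ)=(-0.161083, -1.156983) → end (x,ẋ)=(-0.740746, -3.325464)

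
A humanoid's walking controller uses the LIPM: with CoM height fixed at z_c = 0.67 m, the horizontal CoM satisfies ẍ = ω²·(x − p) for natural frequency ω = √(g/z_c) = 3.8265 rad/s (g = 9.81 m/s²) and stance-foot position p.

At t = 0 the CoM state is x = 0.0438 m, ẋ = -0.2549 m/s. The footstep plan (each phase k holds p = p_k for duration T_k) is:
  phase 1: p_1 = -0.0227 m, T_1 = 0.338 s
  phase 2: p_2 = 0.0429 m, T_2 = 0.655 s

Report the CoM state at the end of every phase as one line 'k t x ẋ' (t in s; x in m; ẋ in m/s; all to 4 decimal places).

phase 1: p=-0.0227, T=0.338, ωT=1.293357, cosh=1.959675, sinh=1.685327; start (x,ẋ)=(0.043800, -0.254900) → end (x,ẋ)=(-0.004649, -0.070669)
phase 2: p=0.0429, T=0.655, ωT=2.506358, cosh=6.170878, sinh=6.089313; start (x,ẋ)=(-0.004649, -0.070669) → end (x,ẋ)=(-0.362976, -1.544010)

1 0.3380 -0.0046 -0.0707
2 0.9930 -0.3630 -1.5440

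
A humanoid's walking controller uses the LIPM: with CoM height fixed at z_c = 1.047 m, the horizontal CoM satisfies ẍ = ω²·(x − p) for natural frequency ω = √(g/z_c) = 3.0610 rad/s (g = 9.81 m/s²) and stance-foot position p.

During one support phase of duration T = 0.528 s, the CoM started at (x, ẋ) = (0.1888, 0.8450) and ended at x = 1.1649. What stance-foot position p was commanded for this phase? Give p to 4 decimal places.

ωT = 3.0610·0.528 = 1.616208; cosh(ωT) = 2.616308, sinh(ωT) = 2.417657
x(T) = p + (x₀−p)·cosh(ωT) + (ẋ₀/ω)·sinh(ωT) ⇒ p·(1 − cosh) = x(T) − x₀·cosh − (ẋ₀/ω)·sinh
numerator   = 1.1649 − (0.1888)·2.616308 − (0.8450/3.0610)·2.417657 = 0.003538
denominator = 1 − 2.616308 = -1.616308
p = 0.003538 / -1.616308 = -0.0022

p = -0.0022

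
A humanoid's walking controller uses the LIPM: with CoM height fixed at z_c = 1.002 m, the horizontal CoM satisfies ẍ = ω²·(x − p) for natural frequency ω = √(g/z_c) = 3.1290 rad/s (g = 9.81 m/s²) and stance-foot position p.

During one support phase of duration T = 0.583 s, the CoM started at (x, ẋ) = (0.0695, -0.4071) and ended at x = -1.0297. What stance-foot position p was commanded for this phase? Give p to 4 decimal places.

p = 0.3936

ωT = 3.1290·0.583 = 1.824207; cosh(ωT) = 3.179612, sinh(ωT) = 3.018266
x(T) = p + (x₀−p)·cosh(ωT) + (ẋ₀/ω)·sinh(ωT) ⇒ p·(1 − cosh) = x(T) − x₀·cosh − (ẋ₀/ω)·sinh
numerator   = -1.0297 − (0.0695)·3.179612 − (-0.4071/3.1290)·3.018266 = -0.857990
denominator = 1 − 3.179612 = -2.179612
p = -0.857990 / -2.179612 = 0.3936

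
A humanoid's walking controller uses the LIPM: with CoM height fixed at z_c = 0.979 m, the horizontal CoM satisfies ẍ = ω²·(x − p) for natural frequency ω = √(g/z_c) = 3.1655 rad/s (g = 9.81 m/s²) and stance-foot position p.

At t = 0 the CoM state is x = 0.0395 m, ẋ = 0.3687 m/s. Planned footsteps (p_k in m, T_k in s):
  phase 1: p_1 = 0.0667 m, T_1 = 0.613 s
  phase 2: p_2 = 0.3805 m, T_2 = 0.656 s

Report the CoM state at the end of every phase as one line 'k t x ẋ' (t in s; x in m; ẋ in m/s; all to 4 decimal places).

1 0.6130 0.3671 1.0164
2 1.2690 1.5869 3.9515

phase 1: p=0.0667, T=0.613, ωT=1.940451, cosh=3.552766, sinh=3.409127; start (x,ẋ)=(0.039500, 0.368700) → end (x,ẋ)=(0.367141, 1.016374)
phase 2: p=0.3805, T=0.656, ωT=2.076568, cosh=4.051202, sinh=3.925842; start (x,ẋ)=(0.367141, 1.016374) → end (x,ẋ)=(1.586884, 3.951521)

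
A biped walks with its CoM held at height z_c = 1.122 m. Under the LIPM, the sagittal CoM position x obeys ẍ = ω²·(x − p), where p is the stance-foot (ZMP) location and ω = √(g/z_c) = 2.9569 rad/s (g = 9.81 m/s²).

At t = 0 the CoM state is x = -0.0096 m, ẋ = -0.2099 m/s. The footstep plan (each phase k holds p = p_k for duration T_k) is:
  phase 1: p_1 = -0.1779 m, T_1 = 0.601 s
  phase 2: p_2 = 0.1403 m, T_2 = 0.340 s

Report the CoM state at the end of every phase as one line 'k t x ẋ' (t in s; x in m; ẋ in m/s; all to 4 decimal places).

1 0.6010 0.1300 0.7908
2 0.9410 0.4409 1.1894

phase 1: p=-0.1779, T=0.601, ωT=1.777097, cosh=3.040897, sinh=2.871769; start (x,ẋ)=(-0.009600, -0.209900) → end (x,ẋ)=(0.130026, 0.790841)
phase 2: p=0.1403, T=0.340, ωT=1.005346, cosh=1.549385, sinh=1.183467; start (x,ẋ)=(0.130026, 0.790841) → end (x,ẋ)=(0.440907, 1.189365)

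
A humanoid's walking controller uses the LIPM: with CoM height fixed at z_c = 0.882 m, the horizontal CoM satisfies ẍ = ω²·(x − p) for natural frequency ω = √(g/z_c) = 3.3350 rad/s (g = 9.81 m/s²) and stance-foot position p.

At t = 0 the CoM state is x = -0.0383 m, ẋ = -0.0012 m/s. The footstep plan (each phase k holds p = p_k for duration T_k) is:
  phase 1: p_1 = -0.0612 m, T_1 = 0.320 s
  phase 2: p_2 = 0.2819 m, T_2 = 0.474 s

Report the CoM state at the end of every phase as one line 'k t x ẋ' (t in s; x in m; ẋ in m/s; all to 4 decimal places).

1 0.3200 -0.0244 0.0959
2 0.7940 -0.4269 -2.1339

phase 1: p=-0.0612, T=0.320, ωT=1.067200, cosh=1.625599, sinh=1.281629; start (x,ẋ)=(-0.038300, -0.001200) → end (x,ẋ)=(-0.024435, 0.095929)
phase 2: p=0.2819, T=0.474, ωT=1.580790, cosh=2.532303, sinh=2.326490; start (x,ẋ)=(-0.024435, 0.095929) → end (x,ẋ)=(-0.426913, -2.133883)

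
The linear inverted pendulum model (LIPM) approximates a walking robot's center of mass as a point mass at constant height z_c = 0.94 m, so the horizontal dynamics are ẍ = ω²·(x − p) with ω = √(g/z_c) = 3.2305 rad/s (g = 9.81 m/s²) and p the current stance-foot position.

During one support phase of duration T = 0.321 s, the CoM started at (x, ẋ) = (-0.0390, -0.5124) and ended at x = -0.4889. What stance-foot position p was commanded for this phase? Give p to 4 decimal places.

p = 0.3938

ωT = 3.2305·0.321 = 1.036991; cosh(ωT) = 1.587618, sinh(ωT) = 1.233098
x(T) = p + (x₀−p)·cosh(ωT) + (ẋ₀/ω)·sinh(ωT) ⇒ p·(1 − cosh) = x(T) − x₀·cosh − (ẋ₀/ω)·sinh
numerator   = -0.4889 − (-0.0390)·1.587618 − (-0.5124/3.2305)·1.233098 = -0.231397
denominator = 1 − 1.587618 = -0.587618
p = -0.231397 / -0.587618 = 0.3938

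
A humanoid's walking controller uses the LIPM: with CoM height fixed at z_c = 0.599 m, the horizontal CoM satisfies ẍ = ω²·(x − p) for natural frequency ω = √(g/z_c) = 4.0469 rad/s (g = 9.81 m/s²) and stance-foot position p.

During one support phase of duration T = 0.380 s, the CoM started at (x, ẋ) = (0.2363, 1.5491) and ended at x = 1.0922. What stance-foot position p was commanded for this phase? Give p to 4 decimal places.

ωT = 4.0469·0.380 = 1.537822; cosh(ωT) = 2.434645, sinh(ωT) = 2.219797
x(T) = p + (x₀−p)·cosh(ωT) + (ẋ₀/ω)·sinh(ωT) ⇒ p·(1 − cosh) = x(T) − x₀·cosh − (ẋ₀/ω)·sinh
numerator   = 1.0922 − (0.2363)·2.434645 − (1.5491/4.0469)·2.219797 = -0.332816
denominator = 1 − 2.434645 = -1.434645
p = -0.332816 / -1.434645 = 0.2320

p = 0.2320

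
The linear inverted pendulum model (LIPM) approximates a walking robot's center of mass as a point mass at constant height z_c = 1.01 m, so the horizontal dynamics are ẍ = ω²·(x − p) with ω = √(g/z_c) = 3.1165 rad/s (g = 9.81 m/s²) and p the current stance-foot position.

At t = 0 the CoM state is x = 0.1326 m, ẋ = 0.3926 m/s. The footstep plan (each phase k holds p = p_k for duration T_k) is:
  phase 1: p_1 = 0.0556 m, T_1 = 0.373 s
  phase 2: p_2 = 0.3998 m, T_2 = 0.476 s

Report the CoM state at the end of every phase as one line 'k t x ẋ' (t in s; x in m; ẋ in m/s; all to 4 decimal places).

phase 1: p=0.0556, T=0.373, ωT=1.162454, cosh=1.755245, sinh=1.442527; start (x,ẋ)=(0.132600, 0.392600) → end (x,ẋ)=(0.372476, 1.035273)
phase 2: p=0.3998, T=0.476, ωT=1.483454, cosh=2.317499, sinh=2.090646; start (x,ẋ)=(0.372476, 1.035273) → end (x,ẋ)=(1.030970, 2.221214)

1 0.3730 0.3725 1.0353
2 0.8490 1.0310 2.2212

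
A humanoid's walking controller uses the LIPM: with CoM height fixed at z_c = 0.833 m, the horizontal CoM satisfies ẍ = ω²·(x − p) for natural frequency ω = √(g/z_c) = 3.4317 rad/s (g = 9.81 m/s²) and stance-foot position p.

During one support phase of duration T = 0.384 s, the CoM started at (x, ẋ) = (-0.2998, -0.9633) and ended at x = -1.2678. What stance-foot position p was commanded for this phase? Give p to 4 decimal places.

ωT = 3.4317·0.384 = 1.317773; cosh(ωT) = 2.001412, sinh(ωT) = 1.733681
x(T) = p + (x₀−p)·cosh(ωT) + (ẋ₀/ω)·sinh(ωT) ⇒ p·(1 − cosh) = x(T) − x₀·cosh − (ẋ₀/ω)·sinh
numerator   = -1.2678 − (-0.2998)·2.001412 − (-0.9633/3.4317)·1.733681 = -0.181121
denominator = 1 − 2.001412 = -1.001412
p = -0.181121 / -1.001412 = 0.1809

p = 0.1809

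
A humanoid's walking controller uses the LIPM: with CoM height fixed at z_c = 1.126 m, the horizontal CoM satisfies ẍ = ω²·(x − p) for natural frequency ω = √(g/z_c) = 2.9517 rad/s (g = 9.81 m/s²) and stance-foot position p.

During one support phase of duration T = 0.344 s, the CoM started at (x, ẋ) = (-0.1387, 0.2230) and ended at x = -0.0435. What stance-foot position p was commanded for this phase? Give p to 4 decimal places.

ωT = 2.9517·0.344 = 1.015385; cosh(ωT) = 1.561344, sinh(ωT) = 1.199081
x(T) = p + (x₀−p)·cosh(ωT) + (ẋ₀/ω)·sinh(ωT) ⇒ p·(1 − cosh) = x(T) − x₀·cosh − (ẋ₀/ω)·sinh
numerator   = -0.0435 − (-0.1387)·1.561344 − (0.2230/2.9517)·1.199081 = 0.082468
denominator = 1 − 1.561344 = -0.561344
p = 0.082468 / -0.561344 = -0.1469

p = -0.1469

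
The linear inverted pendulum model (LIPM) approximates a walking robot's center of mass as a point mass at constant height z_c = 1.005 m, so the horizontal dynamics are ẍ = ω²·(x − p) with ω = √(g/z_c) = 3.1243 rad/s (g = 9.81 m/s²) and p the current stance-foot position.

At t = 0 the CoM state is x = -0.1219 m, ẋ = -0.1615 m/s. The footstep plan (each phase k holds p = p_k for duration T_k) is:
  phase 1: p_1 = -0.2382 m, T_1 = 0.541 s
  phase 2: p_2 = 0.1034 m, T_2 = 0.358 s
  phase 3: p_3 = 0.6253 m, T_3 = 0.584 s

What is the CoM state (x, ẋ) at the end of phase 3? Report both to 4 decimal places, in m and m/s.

phase 1: p=-0.2382, T=0.541, ωT=1.690246, cosh=2.802645, sinh=2.618171; start (x,ẋ)=(-0.121900, -0.161500) → end (x,ẋ)=(-0.047590, 0.498701)
phase 2: p=0.1034, T=0.358, ωT=1.118499, cosh=1.693514, sinh=1.366744; start (x,ẋ)=(-0.047590, 0.498701) → end (x,ẋ)=(0.065857, 0.199813)
phase 3: p=0.6253, T=0.584, ωT=1.824591, cosh=3.180772, sinh=3.019488; start (x,ẋ)=(0.065857, 0.199813) → end (x,ẋ)=(-0.961052, -4.642110)

x = -0.9611, ẋ = -4.6421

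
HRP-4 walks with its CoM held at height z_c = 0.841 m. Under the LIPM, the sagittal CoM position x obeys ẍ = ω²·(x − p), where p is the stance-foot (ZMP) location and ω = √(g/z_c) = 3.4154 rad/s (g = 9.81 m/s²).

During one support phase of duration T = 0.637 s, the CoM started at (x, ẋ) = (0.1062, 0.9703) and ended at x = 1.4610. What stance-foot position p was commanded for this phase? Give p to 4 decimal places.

ωT = 3.4154·0.637 = 2.175610; cosh(ωT) = 4.460547, sinh(ωT) = 4.347008
x(T) = p + (x₀−p)·cosh(ωT) + (ẋ₀/ω)·sinh(ωT) ⇒ p·(1 − cosh) = x(T) − x₀·cosh − (ẋ₀/ω)·sinh
numerator   = 1.4610 − (0.1062)·4.460547 − (0.9703/3.4154)·4.347008 = -0.247676
denominator = 1 − 4.460547 = -3.460547
p = -0.247676 / -3.460547 = 0.0716

p = 0.0716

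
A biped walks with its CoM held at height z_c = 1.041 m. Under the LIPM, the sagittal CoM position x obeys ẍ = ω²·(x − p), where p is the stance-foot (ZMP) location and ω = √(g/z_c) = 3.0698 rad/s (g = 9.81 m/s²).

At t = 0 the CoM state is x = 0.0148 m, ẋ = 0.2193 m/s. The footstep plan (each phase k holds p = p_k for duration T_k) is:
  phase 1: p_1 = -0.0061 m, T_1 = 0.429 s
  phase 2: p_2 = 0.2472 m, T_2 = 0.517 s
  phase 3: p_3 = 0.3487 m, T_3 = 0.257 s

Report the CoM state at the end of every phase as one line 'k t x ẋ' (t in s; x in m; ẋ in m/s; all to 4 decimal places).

1 0.4290 0.1594 0.5497
2 0.9460 0.4431 0.7690
3 1.2030 0.6929 1.2742

phase 1: p=-0.0061, T=0.429, ωT=1.316944, cosh=1.999976, sinh=1.732023; start (x,ẋ)=(0.014800, 0.219300) → end (x,ẋ)=(0.159432, 0.549719)
phase 2: p=0.2472, T=0.517, ωT=1.587087, cosh=2.547002, sinh=2.342481; start (x,ẋ)=(0.159432, 0.549719) → end (x,ẋ)=(0.443130, 0.768998)
phase 3: p=0.3487, T=0.257, ωT=0.788939, cosh=1.327693, sinh=0.873366; start (x,ẋ)=(0.443130, 0.768998) → end (x,ẋ)=(0.692856, 1.274165)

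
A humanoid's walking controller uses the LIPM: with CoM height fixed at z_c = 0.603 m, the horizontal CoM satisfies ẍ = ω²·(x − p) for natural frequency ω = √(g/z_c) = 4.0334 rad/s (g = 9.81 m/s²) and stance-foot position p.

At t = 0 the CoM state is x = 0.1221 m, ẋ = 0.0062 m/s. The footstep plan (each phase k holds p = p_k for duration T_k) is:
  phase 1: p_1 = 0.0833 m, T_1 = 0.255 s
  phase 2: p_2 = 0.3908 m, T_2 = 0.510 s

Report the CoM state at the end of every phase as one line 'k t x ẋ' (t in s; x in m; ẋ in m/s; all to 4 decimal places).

1 0.2550 0.1464 0.2007
2 0.7650 -0.3895 -2.9955

phase 1: p=0.0833, T=0.255, ωT=1.028517, cosh=1.577226, sinh=1.219689; start (x,ẋ)=(0.122100, 0.006200) → end (x,ẋ)=(0.146371, 0.200655)
phase 2: p=0.3908, T=0.510, ωT=2.057034, cosh=3.975283, sinh=3.847450; start (x,ẋ)=(0.146371, 0.200655) → end (x,ẋ)=(-0.389469, -2.995459)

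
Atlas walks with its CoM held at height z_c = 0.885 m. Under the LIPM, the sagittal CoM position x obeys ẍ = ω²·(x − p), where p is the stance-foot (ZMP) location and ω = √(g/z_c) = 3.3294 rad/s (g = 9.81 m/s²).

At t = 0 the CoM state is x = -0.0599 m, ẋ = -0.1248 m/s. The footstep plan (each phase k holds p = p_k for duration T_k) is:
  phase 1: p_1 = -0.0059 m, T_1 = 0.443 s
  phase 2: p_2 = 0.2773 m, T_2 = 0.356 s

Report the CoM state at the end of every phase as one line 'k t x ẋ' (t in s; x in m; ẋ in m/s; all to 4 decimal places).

1 0.4430 -0.2077 -0.6593
2 0.7990 -0.8839 -3.5740

phase 1: p=-0.0059, T=0.443, ωT=1.474924, cosh=2.299750, sinh=2.070954; start (x,ẋ)=(-0.059900, -0.124800) → end (x,ẋ)=(-0.207715, -0.659341)
phase 2: p=0.2773, T=0.356, ωT=1.185266, cosh=1.788611, sinh=1.482947; start (x,ẋ)=(-0.207715, -0.659341) → end (x,ẋ)=(-0.883879, -3.573978)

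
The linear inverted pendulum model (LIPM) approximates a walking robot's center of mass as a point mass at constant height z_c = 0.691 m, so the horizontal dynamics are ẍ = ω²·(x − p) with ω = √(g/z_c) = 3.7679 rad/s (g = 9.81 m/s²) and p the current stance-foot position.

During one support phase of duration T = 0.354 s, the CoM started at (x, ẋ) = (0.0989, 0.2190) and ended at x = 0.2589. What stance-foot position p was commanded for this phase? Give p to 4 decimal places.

ωT = 3.7679·0.354 = 1.333837; cosh(ωT) = 2.029521, sinh(ωT) = 1.766057
x(T) = p + (x₀−p)·cosh(ωT) + (ẋ₀/ω)·sinh(ωT) ⇒ p·(1 − cosh) = x(T) − x₀·cosh − (ẋ₀/ω)·sinh
numerator   = 0.2589 − (0.0989)·2.029521 − (0.2190/3.7679)·1.766057 = -0.044467
denominator = 1 − 2.029521 = -1.029521
p = -0.044467 / -1.029521 = 0.0432

p = 0.0432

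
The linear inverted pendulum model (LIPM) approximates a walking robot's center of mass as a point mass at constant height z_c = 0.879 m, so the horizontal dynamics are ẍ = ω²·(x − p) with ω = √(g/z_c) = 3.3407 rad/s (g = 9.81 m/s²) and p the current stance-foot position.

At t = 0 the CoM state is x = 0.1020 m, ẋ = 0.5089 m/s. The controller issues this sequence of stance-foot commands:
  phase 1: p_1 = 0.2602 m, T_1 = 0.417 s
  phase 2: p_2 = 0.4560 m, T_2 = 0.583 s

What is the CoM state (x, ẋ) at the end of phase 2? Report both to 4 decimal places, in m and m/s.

phase 1: p=0.2602, T=0.417, ωT=1.393072, cosh=2.137757, sinh=1.889445; start (x,ẋ)=(0.102000, 0.508900) → end (x,ẋ)=(0.209832, 0.089335)
phase 2: p=0.4560, T=0.583, ωT=1.947628, cosh=3.577324, sinh=3.434712; start (x,ẋ)=(0.209832, 0.089335) → end (x,ẋ)=(-0.332772, -2.505031)

x = -0.3328, ẋ = -2.5050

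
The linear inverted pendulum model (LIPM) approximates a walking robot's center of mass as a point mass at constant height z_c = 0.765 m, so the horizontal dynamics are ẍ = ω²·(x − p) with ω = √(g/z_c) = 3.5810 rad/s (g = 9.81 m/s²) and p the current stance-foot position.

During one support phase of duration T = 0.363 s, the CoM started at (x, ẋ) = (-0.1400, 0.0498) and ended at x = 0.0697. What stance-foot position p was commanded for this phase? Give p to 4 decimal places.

ωT = 3.5810·0.363 = 1.299903; cosh(ωT) = 1.970749, sinh(ωT) = 1.698191
x(T) = p + (x₀−p)·cosh(ωT) + (ẋ₀/ω)·sinh(ωT) ⇒ p·(1 − cosh) = x(T) − x₀·cosh − (ẋ₀/ω)·sinh
numerator   = 0.0697 − (-0.1400)·1.970749 − (0.0498/3.5810)·1.698191 = 0.321989
denominator = 1 − 1.970749 = -0.970749
p = 0.321989 / -0.970749 = -0.3317

p = -0.3317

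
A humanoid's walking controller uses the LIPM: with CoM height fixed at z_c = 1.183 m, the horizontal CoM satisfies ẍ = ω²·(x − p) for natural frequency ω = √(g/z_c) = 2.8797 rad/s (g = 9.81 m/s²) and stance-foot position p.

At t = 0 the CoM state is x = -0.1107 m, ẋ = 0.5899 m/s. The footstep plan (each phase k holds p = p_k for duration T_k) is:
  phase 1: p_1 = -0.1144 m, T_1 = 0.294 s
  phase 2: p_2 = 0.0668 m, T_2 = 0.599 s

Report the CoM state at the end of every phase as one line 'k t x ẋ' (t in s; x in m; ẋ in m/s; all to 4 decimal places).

1 0.2940 0.0856 0.8244
2 0.8930 0.8991 2.5339

phase 1: p=-0.1144, T=0.294, ωT=0.846632, cosh=1.380318, sinh=0.951461; start (x,ẋ)=(-0.110700, 0.589900) → end (x,ẋ)=(0.085612, 0.824388)
phase 2: p=0.0668, T=0.599, ωT=1.724940, cosh=2.895185, sinh=2.717001; start (x,ẋ)=(0.085612, 0.824388) → end (x,ẋ)=(0.899075, 2.533941)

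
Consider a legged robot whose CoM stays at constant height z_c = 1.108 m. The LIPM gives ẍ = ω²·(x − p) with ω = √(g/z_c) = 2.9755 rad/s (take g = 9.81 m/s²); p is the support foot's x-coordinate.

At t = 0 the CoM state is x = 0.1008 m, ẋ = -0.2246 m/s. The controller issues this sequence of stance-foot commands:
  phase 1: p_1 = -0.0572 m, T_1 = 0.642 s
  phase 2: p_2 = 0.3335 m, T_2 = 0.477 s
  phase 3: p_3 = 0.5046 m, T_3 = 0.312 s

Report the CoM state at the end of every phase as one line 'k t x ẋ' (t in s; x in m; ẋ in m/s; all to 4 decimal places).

1 0.6420 0.2388 0.7778
2 1.1190 0.6350 1.1535
3 1.4310 1.1092 2.1015

phase 1: p=-0.0572, T=0.642, ωT=1.910271, cosh=3.451480, sinh=3.303439; start (x,ẋ)=(0.100800, -0.224600) → end (x,ẋ)=(0.238780, 0.777840)
phase 2: p=0.3335, T=0.477, ωT=1.419313, cosh=2.188081, sinh=1.946201; start (x,ẋ)=(0.238780, 0.777840) → end (x,ẋ)=(0.635011, 1.153461)
phase 3: p=0.5046, T=0.312, ωT=0.928356, cosh=1.462774, sinh=1.067571; start (x,ẋ)=(0.635011, 1.153461) → end (x,ẋ)=(1.109209, 2.101511)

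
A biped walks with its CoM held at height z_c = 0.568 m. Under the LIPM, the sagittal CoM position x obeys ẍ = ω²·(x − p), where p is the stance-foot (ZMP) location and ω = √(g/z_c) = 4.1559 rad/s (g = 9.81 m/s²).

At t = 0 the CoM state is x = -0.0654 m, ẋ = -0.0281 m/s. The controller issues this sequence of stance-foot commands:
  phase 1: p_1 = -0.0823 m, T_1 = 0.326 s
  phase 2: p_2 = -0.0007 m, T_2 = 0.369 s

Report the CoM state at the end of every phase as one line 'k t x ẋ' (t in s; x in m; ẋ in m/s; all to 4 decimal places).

phase 1: p=-0.0823, T=0.326, ωT=1.354823, cosh=2.067035, sinh=1.809042; start (x,ẋ)=(-0.065400, -0.028100) → end (x,ẋ)=(-0.059599, 0.068974)
phase 2: p=-0.0007, T=0.369, ωT=1.533527, cosh=2.425134, sinh=2.209361; start (x,ẋ)=(-0.059599, 0.068974) → end (x,ẋ)=(-0.106870, -0.373532)

1 0.3260 -0.0596 0.0690
2 0.6950 -0.1069 -0.3735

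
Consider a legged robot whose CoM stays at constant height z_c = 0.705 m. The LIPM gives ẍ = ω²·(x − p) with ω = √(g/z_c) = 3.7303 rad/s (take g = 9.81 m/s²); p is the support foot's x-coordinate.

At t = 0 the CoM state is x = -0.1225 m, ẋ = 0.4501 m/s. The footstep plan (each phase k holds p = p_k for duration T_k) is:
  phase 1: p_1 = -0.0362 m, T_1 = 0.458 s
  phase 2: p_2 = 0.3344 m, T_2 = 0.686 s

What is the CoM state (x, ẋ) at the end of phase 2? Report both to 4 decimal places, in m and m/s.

x = -0.8503, ẋ = -4.3016

phase 1: p=-0.0362, T=0.458, ωT=1.708477, cosh=2.850845, sinh=2.669704; start (x,ẋ)=(-0.122500, 0.450100) → end (x,ẋ)=(0.039900, 0.423721)
phase 2: p=0.3344, T=0.686, ωT=2.558986, cosh=6.500044, sinh=6.422661; start (x,ẋ)=(0.039900, 0.423721) → end (x,ẋ)=(-0.850319, -4.301557)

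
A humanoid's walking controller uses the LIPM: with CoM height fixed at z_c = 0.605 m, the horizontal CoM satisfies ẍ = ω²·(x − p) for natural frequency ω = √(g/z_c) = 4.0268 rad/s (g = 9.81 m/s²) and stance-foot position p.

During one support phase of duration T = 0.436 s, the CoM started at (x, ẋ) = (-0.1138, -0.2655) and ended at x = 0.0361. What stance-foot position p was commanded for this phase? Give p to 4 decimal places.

ωT = 4.0268·0.436 = 1.755685; cosh(ωT) = 2.980099, sinh(ωT) = 2.807310
x(T) = p + (x₀−p)·cosh(ωT) + (ẋ₀/ω)·sinh(ωT) ⇒ p·(1 − cosh) = x(T) − x₀·cosh − (ẋ₀/ω)·sinh
numerator   = 0.0361 − (-0.1138)·2.980099 − (-0.2655/4.0268)·2.807310 = 0.560330
denominator = 1 − 2.980099 = -1.980099
p = 0.560330 / -1.980099 = -0.2830

p = -0.2830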